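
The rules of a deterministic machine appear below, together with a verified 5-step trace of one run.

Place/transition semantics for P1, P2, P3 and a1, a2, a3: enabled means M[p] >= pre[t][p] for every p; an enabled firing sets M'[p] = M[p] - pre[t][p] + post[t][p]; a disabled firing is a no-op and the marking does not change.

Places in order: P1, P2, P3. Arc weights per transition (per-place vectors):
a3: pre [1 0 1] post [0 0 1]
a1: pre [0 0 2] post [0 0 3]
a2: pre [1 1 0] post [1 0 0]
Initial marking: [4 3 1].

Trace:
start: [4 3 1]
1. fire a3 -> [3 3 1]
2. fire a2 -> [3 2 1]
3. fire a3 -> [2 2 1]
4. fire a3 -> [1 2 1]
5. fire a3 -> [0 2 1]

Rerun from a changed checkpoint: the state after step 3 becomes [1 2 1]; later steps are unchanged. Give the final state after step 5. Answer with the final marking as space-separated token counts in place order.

state after step 3 := [1 2 1]
4. fire a3 -> [0 2 1]
5. fire a3 -> [0 2 1]

0 2 1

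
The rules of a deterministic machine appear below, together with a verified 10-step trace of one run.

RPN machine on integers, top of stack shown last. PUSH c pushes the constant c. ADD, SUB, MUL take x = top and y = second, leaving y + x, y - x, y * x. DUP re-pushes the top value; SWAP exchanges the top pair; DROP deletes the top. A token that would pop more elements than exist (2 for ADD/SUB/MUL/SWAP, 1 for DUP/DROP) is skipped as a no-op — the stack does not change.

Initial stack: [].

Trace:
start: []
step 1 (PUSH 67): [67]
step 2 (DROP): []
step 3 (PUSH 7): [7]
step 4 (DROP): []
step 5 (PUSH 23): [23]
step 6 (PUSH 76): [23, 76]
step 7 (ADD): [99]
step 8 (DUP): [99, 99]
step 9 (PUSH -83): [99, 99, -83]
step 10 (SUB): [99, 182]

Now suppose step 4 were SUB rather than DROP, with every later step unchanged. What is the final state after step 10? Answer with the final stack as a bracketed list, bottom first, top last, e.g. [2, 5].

[7, 99, 182]

(re-executing from step 4 with the substitution; state before step 4: [7])
step 4 (SUB): [7]
step 5 (PUSH 23): [7, 23]
step 6 (PUSH 76): [7, 23, 76]
step 7 (ADD): [7, 99]
step 8 (DUP): [7, 99, 99]
step 9 (PUSH -83): [7, 99, 99, -83]
step 10 (SUB): [7, 99, 182]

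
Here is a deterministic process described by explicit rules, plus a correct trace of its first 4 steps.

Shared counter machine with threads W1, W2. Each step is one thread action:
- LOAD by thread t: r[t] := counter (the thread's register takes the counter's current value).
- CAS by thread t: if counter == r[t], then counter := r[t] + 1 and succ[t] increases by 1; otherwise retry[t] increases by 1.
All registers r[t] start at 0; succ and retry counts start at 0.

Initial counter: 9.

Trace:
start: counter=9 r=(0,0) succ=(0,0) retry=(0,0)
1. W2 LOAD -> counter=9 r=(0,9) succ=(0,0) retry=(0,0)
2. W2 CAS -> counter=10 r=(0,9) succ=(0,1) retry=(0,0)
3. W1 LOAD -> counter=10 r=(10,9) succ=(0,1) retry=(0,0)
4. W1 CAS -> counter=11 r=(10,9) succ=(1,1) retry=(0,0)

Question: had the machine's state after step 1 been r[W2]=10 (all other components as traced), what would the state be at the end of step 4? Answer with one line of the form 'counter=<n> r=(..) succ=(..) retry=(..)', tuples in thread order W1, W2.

state after step 1 := counter=9 r=(0,10) succ=(0,0) retry=(0,0)
2. W2 CAS -> counter=9 r=(0,10) succ=(0,0) retry=(0,1)
3. W1 LOAD -> counter=9 r=(9,10) succ=(0,0) retry=(0,1)
4. W1 CAS -> counter=10 r=(9,10) succ=(1,0) retry=(0,1)

counter=10 r=(9,10) succ=(1,0) retry=(0,1)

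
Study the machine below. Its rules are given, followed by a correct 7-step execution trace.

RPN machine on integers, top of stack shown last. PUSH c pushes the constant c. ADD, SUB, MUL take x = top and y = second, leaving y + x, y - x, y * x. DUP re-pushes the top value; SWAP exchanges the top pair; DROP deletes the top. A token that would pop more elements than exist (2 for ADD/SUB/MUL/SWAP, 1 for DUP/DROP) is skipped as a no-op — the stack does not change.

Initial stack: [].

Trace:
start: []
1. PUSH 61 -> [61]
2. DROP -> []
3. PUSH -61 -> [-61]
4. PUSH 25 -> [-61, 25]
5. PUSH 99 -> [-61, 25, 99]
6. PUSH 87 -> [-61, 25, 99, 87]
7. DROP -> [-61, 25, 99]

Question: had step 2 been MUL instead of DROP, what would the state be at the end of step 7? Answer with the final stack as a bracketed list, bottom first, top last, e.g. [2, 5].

[61, -61, 25, 99]

(re-executing from step 2 with the substitution; state before step 2: [61])
2. MUL -> [61]
3. PUSH -61 -> [61, -61]
4. PUSH 25 -> [61, -61, 25]
5. PUSH 99 -> [61, -61, 25, 99]
6. PUSH 87 -> [61, -61, 25, 99, 87]
7. DROP -> [61, -61, 25, 99]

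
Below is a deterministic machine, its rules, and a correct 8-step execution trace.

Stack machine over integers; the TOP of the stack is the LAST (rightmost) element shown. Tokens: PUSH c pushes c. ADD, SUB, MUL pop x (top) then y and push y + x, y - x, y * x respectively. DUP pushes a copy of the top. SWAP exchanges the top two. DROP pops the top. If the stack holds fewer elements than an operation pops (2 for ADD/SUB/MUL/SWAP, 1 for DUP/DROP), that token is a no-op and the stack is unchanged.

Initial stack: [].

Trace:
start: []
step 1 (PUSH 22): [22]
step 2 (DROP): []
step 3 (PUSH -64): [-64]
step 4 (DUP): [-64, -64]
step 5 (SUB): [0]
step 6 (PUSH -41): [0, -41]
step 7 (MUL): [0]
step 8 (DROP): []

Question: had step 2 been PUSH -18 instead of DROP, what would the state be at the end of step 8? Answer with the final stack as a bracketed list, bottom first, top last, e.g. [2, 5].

(re-executing from step 2 with the substitution; state before step 2: [22])
step 2 (PUSH -18): [22, -18]
step 3 (PUSH -64): [22, -18, -64]
step 4 (DUP): [22, -18, -64, -64]
step 5 (SUB): [22, -18, 0]
step 6 (PUSH -41): [22, -18, 0, -41]
step 7 (MUL): [22, -18, 0]
step 8 (DROP): [22, -18]

[22, -18]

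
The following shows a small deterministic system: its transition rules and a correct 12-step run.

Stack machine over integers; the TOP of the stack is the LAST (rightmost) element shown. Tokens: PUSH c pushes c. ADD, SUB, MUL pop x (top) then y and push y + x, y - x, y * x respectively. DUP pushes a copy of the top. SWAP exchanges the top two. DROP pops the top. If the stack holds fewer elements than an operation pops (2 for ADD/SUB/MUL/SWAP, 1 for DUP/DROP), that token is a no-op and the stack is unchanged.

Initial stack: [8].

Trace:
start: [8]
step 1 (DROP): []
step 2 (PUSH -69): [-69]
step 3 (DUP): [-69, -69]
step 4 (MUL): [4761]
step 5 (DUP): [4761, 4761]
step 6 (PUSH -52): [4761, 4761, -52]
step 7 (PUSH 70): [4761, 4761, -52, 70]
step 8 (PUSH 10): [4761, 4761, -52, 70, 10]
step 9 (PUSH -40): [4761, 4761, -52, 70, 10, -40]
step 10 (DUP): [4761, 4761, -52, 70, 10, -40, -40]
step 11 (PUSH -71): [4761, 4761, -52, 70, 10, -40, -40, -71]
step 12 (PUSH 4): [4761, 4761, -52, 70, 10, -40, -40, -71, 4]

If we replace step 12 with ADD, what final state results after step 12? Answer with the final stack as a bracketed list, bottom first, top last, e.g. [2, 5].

[4761, 4761, -52, 70, 10, -40, -111]

(re-executing from step 12 with the substitution; state before step 12: [4761, 4761, -52, 70, 10, -40, -40, -71])
step 12 (ADD): [4761, 4761, -52, 70, 10, -40, -111]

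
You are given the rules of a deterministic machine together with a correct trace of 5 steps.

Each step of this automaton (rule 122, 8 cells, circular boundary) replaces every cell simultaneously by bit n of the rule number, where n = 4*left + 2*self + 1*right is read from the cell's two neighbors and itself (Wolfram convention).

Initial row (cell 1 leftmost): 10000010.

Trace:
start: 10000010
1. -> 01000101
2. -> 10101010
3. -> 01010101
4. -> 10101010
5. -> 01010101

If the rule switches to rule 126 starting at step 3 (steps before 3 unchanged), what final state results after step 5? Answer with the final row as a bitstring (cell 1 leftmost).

00000000

(re-executing steps 3..5 under rule 126; state before step 3: 10101010)
3. -> 11111111
4. -> 00000000
5. -> 00000000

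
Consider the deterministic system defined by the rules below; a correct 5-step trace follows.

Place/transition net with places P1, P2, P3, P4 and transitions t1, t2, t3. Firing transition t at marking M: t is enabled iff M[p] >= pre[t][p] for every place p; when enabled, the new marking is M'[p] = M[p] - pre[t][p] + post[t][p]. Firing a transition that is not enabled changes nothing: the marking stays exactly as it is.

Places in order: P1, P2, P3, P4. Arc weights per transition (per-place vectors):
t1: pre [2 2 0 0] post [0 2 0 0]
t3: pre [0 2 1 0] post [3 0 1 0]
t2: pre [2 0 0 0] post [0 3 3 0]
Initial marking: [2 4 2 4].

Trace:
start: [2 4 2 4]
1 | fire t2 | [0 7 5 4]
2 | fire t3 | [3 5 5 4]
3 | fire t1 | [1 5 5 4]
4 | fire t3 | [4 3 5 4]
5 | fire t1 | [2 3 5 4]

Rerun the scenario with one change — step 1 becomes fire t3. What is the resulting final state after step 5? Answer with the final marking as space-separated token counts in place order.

8 0 2 4

(re-executing from step 1 with the substitution; state before step 1: [2 4 2 4])
1 | fire t3 | [5 2 2 4]
2 | fire t3 | [8 0 2 4]
3 | fire t1 | [8 0 2 4]
4 | fire t3 | [8 0 2 4]
5 | fire t1 | [8 0 2 4]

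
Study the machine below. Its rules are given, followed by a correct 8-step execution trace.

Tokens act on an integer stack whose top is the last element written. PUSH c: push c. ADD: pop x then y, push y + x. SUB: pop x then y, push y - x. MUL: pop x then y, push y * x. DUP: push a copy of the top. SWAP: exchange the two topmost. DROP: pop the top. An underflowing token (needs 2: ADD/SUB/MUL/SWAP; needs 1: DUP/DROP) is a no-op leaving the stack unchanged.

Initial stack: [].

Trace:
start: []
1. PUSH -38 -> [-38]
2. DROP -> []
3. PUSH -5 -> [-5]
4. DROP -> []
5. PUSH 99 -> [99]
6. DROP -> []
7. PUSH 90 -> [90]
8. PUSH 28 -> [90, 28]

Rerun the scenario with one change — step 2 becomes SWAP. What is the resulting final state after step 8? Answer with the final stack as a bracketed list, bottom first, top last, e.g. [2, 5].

[-38, 90, 28]

(re-executing from step 2 with the substitution; state before step 2: [-38])
2. SWAP -> [-38]
3. PUSH -5 -> [-38, -5]
4. DROP -> [-38]
5. PUSH 99 -> [-38, 99]
6. DROP -> [-38]
7. PUSH 90 -> [-38, 90]
8. PUSH 28 -> [-38, 90, 28]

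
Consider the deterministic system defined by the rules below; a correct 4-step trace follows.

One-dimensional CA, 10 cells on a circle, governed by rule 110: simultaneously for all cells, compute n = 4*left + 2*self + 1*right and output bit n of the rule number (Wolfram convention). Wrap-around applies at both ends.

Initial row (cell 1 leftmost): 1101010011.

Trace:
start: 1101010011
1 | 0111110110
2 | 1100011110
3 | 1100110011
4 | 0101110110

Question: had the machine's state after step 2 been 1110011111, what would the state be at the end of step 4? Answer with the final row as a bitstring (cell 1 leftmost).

0111110000

state after step 2 := 1110011111
3 | 0010110000
4 | 0111110000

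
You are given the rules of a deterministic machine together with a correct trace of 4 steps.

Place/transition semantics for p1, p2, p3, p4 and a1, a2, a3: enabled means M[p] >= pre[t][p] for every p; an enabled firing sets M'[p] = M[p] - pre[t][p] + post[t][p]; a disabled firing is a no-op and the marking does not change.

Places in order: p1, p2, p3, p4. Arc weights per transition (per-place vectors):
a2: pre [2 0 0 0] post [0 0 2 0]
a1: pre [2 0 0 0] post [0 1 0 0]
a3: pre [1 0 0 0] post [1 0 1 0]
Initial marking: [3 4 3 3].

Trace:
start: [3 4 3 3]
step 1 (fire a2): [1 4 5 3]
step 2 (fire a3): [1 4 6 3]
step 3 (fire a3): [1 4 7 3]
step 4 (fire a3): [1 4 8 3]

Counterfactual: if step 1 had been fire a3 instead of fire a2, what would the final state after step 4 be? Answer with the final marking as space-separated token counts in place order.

(re-executing from step 1 with the substitution; state before step 1: [3 4 3 3])
step 1 (fire a3): [3 4 4 3]
step 2 (fire a3): [3 4 5 3]
step 3 (fire a3): [3 4 6 3]
step 4 (fire a3): [3 4 7 3]

3 4 7 3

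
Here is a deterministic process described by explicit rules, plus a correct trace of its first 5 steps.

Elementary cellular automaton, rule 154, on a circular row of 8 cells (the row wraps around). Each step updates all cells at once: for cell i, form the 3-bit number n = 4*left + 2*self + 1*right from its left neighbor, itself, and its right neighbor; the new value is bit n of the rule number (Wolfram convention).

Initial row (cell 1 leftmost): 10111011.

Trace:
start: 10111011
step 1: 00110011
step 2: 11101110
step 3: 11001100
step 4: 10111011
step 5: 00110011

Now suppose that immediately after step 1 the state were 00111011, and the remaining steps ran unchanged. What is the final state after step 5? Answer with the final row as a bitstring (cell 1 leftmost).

state after step 1 := 00111011
step 2: 11110010
step 3: 11101100
step 4: 11001011
step 5: 10110011

10110011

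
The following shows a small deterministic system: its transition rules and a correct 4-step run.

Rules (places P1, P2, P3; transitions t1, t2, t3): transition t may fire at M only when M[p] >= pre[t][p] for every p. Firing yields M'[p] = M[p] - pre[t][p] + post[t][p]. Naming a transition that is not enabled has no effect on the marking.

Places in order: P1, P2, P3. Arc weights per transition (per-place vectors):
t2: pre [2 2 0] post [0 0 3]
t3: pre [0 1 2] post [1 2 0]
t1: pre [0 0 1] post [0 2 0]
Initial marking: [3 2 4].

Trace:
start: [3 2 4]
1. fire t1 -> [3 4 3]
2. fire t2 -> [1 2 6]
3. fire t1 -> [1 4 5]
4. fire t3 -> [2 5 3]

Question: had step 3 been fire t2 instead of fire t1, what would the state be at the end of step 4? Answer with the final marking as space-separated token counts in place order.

(re-executing from step 3 with the substitution; state before step 3: [1 2 6])
3. fire t2 -> [1 2 6]
4. fire t3 -> [2 3 4]

2 3 4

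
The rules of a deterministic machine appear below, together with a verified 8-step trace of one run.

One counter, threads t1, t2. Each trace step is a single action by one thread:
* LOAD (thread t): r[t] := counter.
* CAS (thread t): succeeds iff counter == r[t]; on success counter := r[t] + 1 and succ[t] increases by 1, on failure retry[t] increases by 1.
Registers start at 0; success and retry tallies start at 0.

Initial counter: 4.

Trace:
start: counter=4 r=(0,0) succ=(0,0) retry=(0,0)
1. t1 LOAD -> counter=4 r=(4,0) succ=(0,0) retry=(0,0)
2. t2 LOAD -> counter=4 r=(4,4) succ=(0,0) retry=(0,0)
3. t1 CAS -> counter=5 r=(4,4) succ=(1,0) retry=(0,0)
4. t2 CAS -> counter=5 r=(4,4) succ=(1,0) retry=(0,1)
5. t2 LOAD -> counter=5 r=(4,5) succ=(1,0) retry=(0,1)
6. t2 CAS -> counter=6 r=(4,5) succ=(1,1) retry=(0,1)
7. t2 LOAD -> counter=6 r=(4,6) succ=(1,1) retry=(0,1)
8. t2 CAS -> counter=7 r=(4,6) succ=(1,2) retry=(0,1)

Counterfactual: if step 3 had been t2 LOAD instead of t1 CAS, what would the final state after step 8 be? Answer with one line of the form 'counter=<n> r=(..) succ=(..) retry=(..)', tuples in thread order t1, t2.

(re-executing from step 3 with the substitution; state before step 3: counter=4 r=(4,4) succ=(0,0) retry=(0,0))
3. t2 LOAD -> counter=4 r=(4,4) succ=(0,0) retry=(0,0)
4. t2 CAS -> counter=5 r=(4,4) succ=(0,1) retry=(0,0)
5. t2 LOAD -> counter=5 r=(4,5) succ=(0,1) retry=(0,0)
6. t2 CAS -> counter=6 r=(4,5) succ=(0,2) retry=(0,0)
7. t2 LOAD -> counter=6 r=(4,6) succ=(0,2) retry=(0,0)
8. t2 CAS -> counter=7 r=(4,6) succ=(0,3) retry=(0,0)

counter=7 r=(4,6) succ=(0,3) retry=(0,0)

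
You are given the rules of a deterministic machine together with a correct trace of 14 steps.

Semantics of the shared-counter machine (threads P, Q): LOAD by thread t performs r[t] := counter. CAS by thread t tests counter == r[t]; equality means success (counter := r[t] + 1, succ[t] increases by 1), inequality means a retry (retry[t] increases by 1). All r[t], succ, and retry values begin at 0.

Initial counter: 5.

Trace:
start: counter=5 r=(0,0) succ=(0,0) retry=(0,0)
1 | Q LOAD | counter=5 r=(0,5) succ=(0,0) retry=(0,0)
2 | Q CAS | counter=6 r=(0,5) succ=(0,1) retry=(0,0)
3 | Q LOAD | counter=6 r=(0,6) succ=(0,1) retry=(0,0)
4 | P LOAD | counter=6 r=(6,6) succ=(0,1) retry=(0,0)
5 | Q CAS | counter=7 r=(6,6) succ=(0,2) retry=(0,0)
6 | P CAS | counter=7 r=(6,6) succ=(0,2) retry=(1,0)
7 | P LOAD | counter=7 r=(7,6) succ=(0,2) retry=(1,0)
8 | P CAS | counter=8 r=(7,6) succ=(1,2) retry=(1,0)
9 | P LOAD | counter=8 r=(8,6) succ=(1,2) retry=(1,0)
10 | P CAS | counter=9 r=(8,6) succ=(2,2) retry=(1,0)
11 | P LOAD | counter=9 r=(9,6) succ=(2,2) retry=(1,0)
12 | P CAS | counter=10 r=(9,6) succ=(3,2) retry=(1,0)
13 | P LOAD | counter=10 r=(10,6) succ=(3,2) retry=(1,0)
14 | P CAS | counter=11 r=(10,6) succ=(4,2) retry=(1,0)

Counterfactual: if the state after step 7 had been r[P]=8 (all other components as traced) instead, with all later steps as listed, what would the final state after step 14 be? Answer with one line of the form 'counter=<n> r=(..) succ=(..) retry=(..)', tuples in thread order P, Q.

state after step 7 := counter=7 r=(8,6) succ=(0,2) retry=(1,0)
8 | P CAS | counter=7 r=(8,6) succ=(0,2) retry=(2,0)
9 | P LOAD | counter=7 r=(7,6) succ=(0,2) retry=(2,0)
10 | P CAS | counter=8 r=(7,6) succ=(1,2) retry=(2,0)
11 | P LOAD | counter=8 r=(8,6) succ=(1,2) retry=(2,0)
12 | P CAS | counter=9 r=(8,6) succ=(2,2) retry=(2,0)
13 | P LOAD | counter=9 r=(9,6) succ=(2,2) retry=(2,0)
14 | P CAS | counter=10 r=(9,6) succ=(3,2) retry=(2,0)

counter=10 r=(9,6) succ=(3,2) retry=(2,0)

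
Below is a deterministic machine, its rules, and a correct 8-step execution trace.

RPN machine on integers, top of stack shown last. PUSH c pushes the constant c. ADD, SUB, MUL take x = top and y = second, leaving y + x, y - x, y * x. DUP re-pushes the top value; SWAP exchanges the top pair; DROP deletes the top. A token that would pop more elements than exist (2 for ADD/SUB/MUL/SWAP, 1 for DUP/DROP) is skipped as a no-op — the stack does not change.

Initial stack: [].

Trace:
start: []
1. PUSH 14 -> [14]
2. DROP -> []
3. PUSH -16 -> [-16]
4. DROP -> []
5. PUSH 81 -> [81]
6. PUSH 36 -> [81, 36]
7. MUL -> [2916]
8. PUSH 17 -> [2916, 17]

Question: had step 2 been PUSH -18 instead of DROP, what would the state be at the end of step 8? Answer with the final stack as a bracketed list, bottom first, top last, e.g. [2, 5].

(re-executing from step 2 with the substitution; state before step 2: [14])
2. PUSH -18 -> [14, -18]
3. PUSH -16 -> [14, -18, -16]
4. DROP -> [14, -18]
5. PUSH 81 -> [14, -18, 81]
6. PUSH 36 -> [14, -18, 81, 36]
7. MUL -> [14, -18, 2916]
8. PUSH 17 -> [14, -18, 2916, 17]

[14, -18, 2916, 17]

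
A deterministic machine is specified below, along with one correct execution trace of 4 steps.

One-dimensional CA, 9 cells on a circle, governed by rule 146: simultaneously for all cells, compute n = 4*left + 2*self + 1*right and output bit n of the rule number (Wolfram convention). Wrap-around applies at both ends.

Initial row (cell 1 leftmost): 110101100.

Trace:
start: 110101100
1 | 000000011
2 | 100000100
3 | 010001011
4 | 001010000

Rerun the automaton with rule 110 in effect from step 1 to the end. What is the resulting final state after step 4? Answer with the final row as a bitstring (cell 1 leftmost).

000011111

(re-executing steps 1..4 under rule 110; state before step 1: 110101100)
1 | 111111101
2 | 000000111
3 | 000001101
4 | 000011111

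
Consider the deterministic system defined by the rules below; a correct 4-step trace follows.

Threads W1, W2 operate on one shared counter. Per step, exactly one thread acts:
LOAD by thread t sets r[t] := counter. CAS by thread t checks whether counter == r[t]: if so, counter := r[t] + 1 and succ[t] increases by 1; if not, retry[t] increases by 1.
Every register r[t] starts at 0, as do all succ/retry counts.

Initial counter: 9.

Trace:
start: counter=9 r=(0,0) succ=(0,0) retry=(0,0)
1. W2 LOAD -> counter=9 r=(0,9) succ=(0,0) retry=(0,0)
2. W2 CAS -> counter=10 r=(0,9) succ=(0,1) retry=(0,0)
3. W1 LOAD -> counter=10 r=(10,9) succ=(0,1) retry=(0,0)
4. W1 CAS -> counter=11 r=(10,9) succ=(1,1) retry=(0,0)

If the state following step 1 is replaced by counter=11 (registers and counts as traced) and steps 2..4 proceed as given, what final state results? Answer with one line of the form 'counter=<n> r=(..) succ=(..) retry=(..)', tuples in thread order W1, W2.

state after step 1 := counter=11 r=(0,9) succ=(0,0) retry=(0,0)
2. W2 CAS -> counter=11 r=(0,9) succ=(0,0) retry=(0,1)
3. W1 LOAD -> counter=11 r=(11,9) succ=(0,0) retry=(0,1)
4. W1 CAS -> counter=12 r=(11,9) succ=(1,0) retry=(0,1)

counter=12 r=(11,9) succ=(1,0) retry=(0,1)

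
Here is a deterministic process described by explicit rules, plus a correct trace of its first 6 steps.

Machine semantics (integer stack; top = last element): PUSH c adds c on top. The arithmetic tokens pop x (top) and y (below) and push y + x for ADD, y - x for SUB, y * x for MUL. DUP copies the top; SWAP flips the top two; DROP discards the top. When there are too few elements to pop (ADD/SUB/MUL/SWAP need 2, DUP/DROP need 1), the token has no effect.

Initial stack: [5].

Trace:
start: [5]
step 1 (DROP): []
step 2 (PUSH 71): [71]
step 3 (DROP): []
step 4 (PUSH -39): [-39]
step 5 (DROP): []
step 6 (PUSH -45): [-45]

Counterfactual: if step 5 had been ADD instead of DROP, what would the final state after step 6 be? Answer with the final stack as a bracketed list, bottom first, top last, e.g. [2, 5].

[-39, -45]

(re-executing from step 5 with the substitution; state before step 5: [-39])
step 5 (ADD): [-39]
step 6 (PUSH -45): [-39, -45]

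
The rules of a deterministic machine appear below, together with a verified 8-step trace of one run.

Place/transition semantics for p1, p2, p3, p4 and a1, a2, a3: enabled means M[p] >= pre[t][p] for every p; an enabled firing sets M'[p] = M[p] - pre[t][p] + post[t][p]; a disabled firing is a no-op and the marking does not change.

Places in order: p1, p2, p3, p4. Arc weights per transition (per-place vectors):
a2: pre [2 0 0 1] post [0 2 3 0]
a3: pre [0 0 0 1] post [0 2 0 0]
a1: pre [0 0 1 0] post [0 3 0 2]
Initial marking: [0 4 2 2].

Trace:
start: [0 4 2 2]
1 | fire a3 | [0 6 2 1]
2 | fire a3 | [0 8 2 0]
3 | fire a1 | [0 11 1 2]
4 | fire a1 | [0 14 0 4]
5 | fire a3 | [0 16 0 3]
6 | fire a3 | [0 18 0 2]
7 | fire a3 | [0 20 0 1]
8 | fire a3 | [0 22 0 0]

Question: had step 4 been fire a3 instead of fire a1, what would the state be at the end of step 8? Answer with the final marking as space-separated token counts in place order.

(re-executing from step 4 with the substitution; state before step 4: [0 11 1 2])
4 | fire a3 | [0 13 1 1]
5 | fire a3 | [0 15 1 0]
6 | fire a3 | [0 15 1 0]
7 | fire a3 | [0 15 1 0]
8 | fire a3 | [0 15 1 0]

0 15 1 0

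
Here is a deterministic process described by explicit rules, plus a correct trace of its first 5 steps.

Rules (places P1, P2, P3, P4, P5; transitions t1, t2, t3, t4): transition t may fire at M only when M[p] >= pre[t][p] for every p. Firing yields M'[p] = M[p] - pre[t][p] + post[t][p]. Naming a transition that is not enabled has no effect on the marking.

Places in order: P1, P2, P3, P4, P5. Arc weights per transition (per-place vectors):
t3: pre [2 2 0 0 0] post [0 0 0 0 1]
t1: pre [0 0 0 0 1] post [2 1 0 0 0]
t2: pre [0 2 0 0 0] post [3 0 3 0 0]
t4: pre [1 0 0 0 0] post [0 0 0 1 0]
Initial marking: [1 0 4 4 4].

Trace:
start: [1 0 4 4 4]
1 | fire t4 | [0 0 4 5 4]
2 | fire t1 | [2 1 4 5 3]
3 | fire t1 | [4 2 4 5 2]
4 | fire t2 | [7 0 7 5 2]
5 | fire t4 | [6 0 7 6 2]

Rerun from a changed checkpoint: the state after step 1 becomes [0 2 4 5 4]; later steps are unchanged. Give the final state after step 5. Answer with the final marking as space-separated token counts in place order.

state after step 1 := [0 2 4 5 4]
2 | fire t1 | [2 3 4 5 3]
3 | fire t1 | [4 4 4 5 2]
4 | fire t2 | [7 2 7 5 2]
5 | fire t4 | [6 2 7 6 2]

6 2 7 6 2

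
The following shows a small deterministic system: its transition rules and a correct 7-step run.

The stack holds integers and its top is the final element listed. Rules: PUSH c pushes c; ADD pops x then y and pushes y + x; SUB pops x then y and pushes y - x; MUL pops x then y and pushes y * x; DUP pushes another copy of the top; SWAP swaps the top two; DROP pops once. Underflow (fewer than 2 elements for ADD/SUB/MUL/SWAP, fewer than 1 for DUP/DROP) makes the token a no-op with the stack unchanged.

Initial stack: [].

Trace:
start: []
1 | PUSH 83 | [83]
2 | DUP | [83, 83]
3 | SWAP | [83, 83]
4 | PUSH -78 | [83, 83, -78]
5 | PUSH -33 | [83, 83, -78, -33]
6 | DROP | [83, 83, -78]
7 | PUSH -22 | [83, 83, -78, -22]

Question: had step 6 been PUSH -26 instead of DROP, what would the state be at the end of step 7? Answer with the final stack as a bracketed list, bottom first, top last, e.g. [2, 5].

[83, 83, -78, -33, -26, -22]

(re-executing from step 6 with the substitution; state before step 6: [83, 83, -78, -33])
6 | PUSH -26 | [83, 83, -78, -33, -26]
7 | PUSH -22 | [83, 83, -78, -33, -26, -22]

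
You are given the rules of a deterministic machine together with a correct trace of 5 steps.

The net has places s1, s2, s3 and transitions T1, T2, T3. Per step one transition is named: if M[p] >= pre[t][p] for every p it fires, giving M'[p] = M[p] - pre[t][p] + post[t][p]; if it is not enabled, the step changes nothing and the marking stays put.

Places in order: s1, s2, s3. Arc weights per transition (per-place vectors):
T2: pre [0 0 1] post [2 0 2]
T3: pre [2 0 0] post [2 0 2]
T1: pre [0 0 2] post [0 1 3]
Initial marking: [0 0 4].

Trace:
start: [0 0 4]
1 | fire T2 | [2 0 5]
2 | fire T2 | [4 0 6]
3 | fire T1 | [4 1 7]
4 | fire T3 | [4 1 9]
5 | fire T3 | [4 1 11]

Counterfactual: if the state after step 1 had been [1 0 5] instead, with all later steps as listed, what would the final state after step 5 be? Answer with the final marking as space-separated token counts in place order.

state after step 1 := [1 0 5]
2 | fire T2 | [3 0 6]
3 | fire T1 | [3 1 7]
4 | fire T3 | [3 1 9]
5 | fire T3 | [3 1 11]

3 1 11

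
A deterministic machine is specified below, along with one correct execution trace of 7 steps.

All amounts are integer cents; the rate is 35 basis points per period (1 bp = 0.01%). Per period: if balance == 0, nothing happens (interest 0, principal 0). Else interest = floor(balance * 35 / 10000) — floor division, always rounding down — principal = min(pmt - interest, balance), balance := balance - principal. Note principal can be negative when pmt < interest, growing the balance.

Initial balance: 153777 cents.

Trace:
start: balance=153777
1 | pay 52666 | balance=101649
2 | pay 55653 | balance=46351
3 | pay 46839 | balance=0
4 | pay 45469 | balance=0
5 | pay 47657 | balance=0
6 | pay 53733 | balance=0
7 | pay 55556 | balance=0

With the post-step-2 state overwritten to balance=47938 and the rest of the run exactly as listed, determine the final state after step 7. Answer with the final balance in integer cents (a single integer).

0

state after step 2 := balance=47938
3 | pay 46839 | balance=1266
4 | pay 45469 | balance=0
5 | pay 47657 | balance=0
6 | pay 53733 | balance=0
7 | pay 55556 | balance=0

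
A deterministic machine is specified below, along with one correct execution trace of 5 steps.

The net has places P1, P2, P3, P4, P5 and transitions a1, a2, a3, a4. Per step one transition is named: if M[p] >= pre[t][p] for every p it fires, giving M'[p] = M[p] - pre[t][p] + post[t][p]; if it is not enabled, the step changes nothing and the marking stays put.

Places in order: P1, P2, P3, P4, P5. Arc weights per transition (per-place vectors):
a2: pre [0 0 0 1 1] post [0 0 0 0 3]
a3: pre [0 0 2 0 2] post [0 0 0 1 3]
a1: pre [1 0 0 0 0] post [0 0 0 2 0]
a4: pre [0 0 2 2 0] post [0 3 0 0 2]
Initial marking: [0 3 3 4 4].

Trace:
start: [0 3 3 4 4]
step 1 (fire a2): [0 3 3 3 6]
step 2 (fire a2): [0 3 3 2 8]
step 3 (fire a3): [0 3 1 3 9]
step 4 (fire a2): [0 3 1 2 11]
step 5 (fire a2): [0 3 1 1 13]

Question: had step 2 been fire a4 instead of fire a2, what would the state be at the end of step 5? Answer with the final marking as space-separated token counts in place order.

(re-executing from step 2 with the substitution; state before step 2: [0 3 3 3 6])
step 2 (fire a4): [0 6 1 1 8]
step 3 (fire a3): [0 6 1 1 8]
step 4 (fire a2): [0 6 1 0 10]
step 5 (fire a2): [0 6 1 0 10]

0 6 1 0 10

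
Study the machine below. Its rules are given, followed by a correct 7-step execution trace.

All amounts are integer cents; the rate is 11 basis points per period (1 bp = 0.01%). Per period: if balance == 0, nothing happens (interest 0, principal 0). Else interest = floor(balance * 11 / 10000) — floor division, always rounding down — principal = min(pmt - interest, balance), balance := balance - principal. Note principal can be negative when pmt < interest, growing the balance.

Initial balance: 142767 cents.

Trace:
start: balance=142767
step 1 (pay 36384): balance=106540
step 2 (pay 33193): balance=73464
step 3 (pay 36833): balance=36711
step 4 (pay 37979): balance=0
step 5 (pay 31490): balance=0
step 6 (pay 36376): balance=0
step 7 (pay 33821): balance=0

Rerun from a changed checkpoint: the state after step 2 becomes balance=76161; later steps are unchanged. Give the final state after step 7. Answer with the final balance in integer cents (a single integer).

0

state after step 2 := balance=76161
step 3 (pay 36833): balance=39411
step 4 (pay 37979): balance=1475
step 5 (pay 31490): balance=0
step 6 (pay 36376): balance=0
step 7 (pay 33821): balance=0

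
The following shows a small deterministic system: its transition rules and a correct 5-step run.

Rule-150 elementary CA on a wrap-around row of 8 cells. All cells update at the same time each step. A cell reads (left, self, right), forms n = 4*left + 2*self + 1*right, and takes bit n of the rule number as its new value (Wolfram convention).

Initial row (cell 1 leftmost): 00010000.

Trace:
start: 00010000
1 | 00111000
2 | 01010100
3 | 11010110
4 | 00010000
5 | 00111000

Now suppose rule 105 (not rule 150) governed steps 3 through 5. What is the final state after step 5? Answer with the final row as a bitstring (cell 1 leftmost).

(re-executing steps 3..5 under rule 105; state before step 3: 01010100)
3 | 00101001
4 | 00010000
5 | 11000111

11000111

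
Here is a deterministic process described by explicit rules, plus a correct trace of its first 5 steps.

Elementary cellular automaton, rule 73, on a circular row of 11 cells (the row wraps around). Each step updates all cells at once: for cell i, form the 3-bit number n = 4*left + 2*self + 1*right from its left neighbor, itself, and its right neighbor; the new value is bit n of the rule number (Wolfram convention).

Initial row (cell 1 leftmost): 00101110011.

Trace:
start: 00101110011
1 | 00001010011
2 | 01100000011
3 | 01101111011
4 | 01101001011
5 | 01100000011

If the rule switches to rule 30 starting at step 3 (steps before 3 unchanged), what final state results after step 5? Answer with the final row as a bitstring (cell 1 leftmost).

(re-executing steps 3..5 under rule 30; state before step 3: 01100000011)
3 | 01010000110
4 | 11011001101
5 | 00010111001

00010111001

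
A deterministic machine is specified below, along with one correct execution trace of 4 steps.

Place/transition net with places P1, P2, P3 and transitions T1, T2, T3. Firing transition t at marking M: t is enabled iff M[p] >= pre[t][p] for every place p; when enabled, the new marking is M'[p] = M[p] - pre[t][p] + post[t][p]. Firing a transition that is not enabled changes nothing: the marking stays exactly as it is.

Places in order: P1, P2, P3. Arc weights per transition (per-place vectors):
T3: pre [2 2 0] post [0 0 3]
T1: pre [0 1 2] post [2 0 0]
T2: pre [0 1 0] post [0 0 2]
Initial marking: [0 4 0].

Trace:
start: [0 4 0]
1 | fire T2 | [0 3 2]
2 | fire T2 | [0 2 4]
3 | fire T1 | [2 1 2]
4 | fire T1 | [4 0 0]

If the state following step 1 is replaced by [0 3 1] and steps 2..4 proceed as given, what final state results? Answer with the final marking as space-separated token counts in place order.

2 1 1

state after step 1 := [0 3 1]
2 | fire T2 | [0 2 3]
3 | fire T1 | [2 1 1]
4 | fire T1 | [2 1 1]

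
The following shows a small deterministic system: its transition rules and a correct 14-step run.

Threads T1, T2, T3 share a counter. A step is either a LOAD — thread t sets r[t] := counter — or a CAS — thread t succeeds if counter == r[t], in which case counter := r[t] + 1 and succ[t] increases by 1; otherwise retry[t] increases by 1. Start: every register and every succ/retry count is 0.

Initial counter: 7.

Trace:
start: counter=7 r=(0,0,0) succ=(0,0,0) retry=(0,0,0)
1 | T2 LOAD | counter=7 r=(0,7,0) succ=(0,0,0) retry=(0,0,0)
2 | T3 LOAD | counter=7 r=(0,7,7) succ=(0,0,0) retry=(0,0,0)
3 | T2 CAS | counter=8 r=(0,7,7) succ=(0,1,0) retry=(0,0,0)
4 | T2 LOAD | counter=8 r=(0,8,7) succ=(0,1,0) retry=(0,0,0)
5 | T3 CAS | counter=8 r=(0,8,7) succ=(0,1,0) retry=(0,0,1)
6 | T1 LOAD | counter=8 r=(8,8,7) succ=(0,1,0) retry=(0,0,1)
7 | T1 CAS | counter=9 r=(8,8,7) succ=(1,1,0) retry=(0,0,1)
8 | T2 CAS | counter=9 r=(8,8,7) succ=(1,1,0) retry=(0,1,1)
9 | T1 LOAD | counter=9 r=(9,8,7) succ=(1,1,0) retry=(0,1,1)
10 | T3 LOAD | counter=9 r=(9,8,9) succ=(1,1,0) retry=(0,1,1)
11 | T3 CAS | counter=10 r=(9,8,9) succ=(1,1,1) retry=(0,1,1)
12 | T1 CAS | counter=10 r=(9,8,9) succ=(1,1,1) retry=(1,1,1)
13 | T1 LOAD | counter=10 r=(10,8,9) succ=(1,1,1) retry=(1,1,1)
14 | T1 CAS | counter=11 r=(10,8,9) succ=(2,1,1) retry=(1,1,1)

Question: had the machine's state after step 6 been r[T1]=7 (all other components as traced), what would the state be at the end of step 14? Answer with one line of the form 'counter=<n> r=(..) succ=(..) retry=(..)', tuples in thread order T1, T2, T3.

state after step 6 := counter=8 r=(7,8,7) succ=(0,1,0) retry=(0,0,1)
7 | T1 CAS | counter=8 r=(7,8,7) succ=(0,1,0) retry=(1,0,1)
8 | T2 CAS | counter=9 r=(7,8,7) succ=(0,2,0) retry=(1,0,1)
9 | T1 LOAD | counter=9 r=(9,8,7) succ=(0,2,0) retry=(1,0,1)
10 | T3 LOAD | counter=9 r=(9,8,9) succ=(0,2,0) retry=(1,0,1)
11 | T3 CAS | counter=10 r=(9,8,9) succ=(0,2,1) retry=(1,0,1)
12 | T1 CAS | counter=10 r=(9,8,9) succ=(0,2,1) retry=(2,0,1)
13 | T1 LOAD | counter=10 r=(10,8,9) succ=(0,2,1) retry=(2,0,1)
14 | T1 CAS | counter=11 r=(10,8,9) succ=(1,2,1) retry=(2,0,1)

counter=11 r=(10,8,9) succ=(1,2,1) retry=(2,0,1)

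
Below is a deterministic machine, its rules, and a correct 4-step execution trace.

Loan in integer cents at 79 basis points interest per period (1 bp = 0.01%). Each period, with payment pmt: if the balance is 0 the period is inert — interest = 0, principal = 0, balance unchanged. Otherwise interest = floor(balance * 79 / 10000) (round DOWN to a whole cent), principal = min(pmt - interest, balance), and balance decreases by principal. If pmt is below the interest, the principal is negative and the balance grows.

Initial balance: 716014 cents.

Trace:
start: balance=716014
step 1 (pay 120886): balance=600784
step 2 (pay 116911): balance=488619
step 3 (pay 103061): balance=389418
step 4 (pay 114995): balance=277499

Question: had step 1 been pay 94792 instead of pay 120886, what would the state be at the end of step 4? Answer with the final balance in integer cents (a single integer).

(re-executing from step 1 with the substitution; state before step 1: balance=716014)
step 1 (pay 94792): balance=626878
step 2 (pay 116911): balance=514919
step 3 (pay 103061): balance=415925
step 4 (pay 114995): balance=304215

304215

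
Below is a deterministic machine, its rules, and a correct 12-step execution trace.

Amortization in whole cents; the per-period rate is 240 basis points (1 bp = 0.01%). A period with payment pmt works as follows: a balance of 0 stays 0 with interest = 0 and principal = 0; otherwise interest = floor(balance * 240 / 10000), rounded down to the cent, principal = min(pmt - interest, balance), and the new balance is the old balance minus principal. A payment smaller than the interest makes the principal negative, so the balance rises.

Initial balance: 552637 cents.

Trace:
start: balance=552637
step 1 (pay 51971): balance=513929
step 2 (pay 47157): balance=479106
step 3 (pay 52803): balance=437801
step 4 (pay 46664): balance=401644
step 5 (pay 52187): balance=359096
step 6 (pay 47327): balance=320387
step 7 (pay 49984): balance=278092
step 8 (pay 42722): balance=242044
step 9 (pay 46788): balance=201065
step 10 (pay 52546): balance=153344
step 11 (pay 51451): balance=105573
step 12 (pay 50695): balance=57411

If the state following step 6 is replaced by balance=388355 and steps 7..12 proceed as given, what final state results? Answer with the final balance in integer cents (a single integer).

135772

state after step 6 := balance=388355
step 7 (pay 49984): balance=347691
step 8 (pay 42722): balance=313313
step 9 (pay 46788): balance=274044
step 10 (pay 52546): balance=228075
step 11 (pay 51451): balance=182097
step 12 (pay 50695): balance=135772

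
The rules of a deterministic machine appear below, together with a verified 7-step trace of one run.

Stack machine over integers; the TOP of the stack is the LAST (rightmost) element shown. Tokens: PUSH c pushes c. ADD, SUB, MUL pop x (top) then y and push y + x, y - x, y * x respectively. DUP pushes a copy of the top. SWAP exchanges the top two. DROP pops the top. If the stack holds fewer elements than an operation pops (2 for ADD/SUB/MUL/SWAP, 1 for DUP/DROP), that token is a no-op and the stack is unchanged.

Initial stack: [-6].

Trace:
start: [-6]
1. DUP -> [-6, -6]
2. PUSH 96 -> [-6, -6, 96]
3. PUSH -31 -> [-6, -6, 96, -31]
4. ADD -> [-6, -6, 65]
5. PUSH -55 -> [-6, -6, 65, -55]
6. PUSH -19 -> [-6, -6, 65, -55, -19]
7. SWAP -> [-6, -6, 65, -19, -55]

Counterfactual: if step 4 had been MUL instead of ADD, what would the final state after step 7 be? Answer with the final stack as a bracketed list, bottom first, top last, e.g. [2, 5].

(re-executing from step 4 with the substitution; state before step 4: [-6, -6, 96, -31])
4. MUL -> [-6, -6, -2976]
5. PUSH -55 -> [-6, -6, -2976, -55]
6. PUSH -19 -> [-6, -6, -2976, -55, -19]
7. SWAP -> [-6, -6, -2976, -19, -55]

[-6, -6, -2976, -19, -55]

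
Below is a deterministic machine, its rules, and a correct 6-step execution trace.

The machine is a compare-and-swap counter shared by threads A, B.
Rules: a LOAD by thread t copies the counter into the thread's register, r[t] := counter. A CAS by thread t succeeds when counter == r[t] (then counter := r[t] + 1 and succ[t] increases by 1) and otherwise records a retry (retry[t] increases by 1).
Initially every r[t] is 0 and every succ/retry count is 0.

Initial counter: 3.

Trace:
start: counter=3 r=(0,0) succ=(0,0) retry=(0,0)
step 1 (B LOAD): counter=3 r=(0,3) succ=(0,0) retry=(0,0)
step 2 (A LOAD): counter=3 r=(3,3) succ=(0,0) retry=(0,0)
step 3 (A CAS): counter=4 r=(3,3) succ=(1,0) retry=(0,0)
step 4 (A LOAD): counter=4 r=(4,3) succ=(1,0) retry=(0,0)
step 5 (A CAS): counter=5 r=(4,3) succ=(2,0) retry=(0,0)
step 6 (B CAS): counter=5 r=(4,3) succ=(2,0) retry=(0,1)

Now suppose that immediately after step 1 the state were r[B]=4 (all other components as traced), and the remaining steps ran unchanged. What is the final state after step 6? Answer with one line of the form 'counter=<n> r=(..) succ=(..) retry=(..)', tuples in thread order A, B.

state after step 1 := counter=3 r=(0,4) succ=(0,0) retry=(0,0)
step 2 (A LOAD): counter=3 r=(3,4) succ=(0,0) retry=(0,0)
step 3 (A CAS): counter=4 r=(3,4) succ=(1,0) retry=(0,0)
step 4 (A LOAD): counter=4 r=(4,4) succ=(1,0) retry=(0,0)
step 5 (A CAS): counter=5 r=(4,4) succ=(2,0) retry=(0,0)
step 6 (B CAS): counter=5 r=(4,4) succ=(2,0) retry=(0,1)

counter=5 r=(4,4) succ=(2,0) retry=(0,1)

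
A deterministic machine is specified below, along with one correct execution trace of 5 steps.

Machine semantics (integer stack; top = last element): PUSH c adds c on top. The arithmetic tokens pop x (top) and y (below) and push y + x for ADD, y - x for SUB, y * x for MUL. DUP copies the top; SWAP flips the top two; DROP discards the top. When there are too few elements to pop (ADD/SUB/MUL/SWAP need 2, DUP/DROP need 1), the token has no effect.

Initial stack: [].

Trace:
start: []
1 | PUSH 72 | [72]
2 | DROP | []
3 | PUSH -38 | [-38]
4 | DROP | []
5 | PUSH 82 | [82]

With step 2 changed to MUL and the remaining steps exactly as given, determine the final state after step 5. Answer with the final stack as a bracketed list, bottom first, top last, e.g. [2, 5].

(re-executing from step 2 with the substitution; state before step 2: [72])
2 | MUL | [72]
3 | PUSH -38 | [72, -38]
4 | DROP | [72]
5 | PUSH 82 | [72, 82]

[72, 82]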